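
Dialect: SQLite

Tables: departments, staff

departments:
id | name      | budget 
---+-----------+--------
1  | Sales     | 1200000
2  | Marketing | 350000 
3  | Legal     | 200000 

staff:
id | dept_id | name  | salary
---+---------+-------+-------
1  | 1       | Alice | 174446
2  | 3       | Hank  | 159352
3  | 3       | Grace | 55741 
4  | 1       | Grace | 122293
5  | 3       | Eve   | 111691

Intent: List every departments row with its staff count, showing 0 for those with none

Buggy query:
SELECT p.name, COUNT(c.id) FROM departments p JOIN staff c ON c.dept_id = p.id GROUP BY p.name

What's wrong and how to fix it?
Bug: An inner join excludes parents with zero children

Fix: Switch to LEFT JOIN to retain unmatched parent rows

Corrected query:
SELECT p.name, COUNT(c.id) FROM departments p LEFT JOIN staff c ON c.dept_id = p.id GROUP BY p.name

Result:
name      | COUNT(c.id)
----------+------------
Legal     | 3          
Marketing | 0          
Sales     | 2          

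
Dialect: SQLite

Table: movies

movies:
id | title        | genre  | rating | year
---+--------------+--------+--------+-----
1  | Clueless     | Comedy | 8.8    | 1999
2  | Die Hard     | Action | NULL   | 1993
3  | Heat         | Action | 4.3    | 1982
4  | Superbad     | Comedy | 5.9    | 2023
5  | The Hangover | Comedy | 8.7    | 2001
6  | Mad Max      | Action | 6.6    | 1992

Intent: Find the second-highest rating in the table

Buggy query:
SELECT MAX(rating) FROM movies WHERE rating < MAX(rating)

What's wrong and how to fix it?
Bug: MAX(rating) on the right of the comparison is an aggregate-in-WHERE error

Fix: Put the inner MAX in a scalar subquery

Corrected query:
SELECT MAX(rating) FROM movies WHERE rating < (SELECT MAX(rating) FROM movies)

Result:
MAX(rating)
-----------
8.7        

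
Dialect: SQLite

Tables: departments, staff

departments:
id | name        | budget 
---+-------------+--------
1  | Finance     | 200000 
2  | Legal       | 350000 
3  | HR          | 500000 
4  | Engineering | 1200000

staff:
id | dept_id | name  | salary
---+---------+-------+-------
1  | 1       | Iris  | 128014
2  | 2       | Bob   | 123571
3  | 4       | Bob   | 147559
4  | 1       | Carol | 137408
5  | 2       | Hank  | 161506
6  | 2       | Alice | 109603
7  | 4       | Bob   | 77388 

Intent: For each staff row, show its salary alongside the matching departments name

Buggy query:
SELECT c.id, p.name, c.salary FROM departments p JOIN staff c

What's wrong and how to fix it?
Bug: JOIN with no ON clause produces a cartesian product; every staff row pairs with every departments row

Fix: Add ON c.dept_id = p.id to the JOIN

Corrected query:
SELECT c.id, p.name, c.salary FROM departments p JOIN staff c ON c.dept_id = p.id

Result:
id | name        | salary
---+-------------+-------
1  | Finance     | 128014
2  | Legal       | 123571
3  | Engineering | 147559
4  | Finance     | 137408
5  | Legal       | 161506
6  | Legal       | 109603
7  | Engineering | 77388 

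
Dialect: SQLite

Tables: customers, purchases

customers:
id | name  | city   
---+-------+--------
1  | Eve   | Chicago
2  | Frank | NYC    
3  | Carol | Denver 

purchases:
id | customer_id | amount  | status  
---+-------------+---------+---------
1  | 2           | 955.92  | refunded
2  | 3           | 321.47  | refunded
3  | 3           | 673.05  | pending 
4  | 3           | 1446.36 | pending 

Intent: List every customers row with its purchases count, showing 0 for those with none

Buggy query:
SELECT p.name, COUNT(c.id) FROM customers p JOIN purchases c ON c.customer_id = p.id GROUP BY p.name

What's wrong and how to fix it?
Bug: INNER JOIN drops customers rows that have no matching purchases rows

Fix: Switch to LEFT JOIN to retain unmatched parent rows

Corrected query:
SELECT p.name, COUNT(c.id) FROM customers p LEFT JOIN purchases c ON c.customer_id = p.id GROUP BY p.name

Result:
name  | COUNT(c.id)
------+------------
Carol | 3          
Eve   | 0          
Frank | 1          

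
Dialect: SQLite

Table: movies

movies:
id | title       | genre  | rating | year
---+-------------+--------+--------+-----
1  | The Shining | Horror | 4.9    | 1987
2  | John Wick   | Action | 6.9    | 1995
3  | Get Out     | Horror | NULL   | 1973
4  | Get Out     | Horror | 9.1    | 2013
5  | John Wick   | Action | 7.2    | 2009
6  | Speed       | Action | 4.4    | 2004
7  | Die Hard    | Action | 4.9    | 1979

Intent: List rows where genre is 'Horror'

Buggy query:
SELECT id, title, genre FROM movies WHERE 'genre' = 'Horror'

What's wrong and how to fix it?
Bug: Single quotes denote string literals in SQL; the column name is being compared as a constant string

Fix: Reference the column as genre without single quotes

Corrected query:
SELECT id, title, genre FROM movies WHERE genre = 'Horror'

Result:
id | title       | genre 
---+-------------+-------
1  | The Shining | Horror
3  | Get Out     | Horror
4  | Get Out     | Horror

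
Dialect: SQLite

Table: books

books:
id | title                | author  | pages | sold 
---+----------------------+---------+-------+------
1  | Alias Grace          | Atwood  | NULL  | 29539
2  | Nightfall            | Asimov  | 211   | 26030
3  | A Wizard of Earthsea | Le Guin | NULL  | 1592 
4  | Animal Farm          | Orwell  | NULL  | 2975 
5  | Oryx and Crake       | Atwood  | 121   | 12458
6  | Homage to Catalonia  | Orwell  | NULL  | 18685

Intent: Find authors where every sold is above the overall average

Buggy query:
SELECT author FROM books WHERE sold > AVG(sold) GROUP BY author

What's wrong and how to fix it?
Bug: AVG() is an aggregate; it can't sit directly in WHERE

Fix: Compute the overall average in a scalar subquery and compare each group's MIN against it in HAVING

Corrected query:
SELECT author FROM books GROUP BY author HAVING MIN(sold) > (SELECT AVG(sold) FROM books)

Result:
author
------
Asimov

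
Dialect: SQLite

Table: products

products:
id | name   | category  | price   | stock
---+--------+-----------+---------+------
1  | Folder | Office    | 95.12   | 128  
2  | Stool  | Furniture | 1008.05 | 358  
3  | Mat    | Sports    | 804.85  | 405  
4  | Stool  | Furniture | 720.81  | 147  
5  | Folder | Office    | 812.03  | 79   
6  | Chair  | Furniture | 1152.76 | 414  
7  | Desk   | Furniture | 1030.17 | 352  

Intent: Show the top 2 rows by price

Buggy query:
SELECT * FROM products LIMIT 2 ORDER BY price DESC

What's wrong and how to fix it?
Bug: LIMIT must come after ORDER BY

Fix: Swap the clauses: ORDER BY first, then LIMIT

Corrected query:
SELECT * FROM products ORDER BY price DESC LIMIT 2

Result:
id | name  | category  | price   | stock
---+-------+-----------+---------+------
6  | Chair | Furniture | 1152.76 | 414  
7  | Desk  | Furniture | 1030.17 | 352  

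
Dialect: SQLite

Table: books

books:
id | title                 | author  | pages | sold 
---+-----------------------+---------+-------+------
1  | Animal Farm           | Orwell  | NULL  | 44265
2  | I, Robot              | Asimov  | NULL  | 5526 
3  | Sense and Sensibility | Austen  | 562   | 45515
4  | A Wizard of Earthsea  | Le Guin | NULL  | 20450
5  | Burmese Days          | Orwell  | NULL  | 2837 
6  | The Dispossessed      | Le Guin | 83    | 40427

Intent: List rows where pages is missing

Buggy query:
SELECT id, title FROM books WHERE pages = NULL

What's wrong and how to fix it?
Bug: Comparing to NULL with '=' never matches; NULL = NULL is unknown, not true

Fix: Use IS NULL to test for NULL

Corrected query:
SELECT id, title FROM books WHERE pages IS NULL

Result:
id | title               
---+---------------------
1  | Animal Farm         
2  | I, Robot            
4  | A Wizard of Earthsea
5  | Burmese Days        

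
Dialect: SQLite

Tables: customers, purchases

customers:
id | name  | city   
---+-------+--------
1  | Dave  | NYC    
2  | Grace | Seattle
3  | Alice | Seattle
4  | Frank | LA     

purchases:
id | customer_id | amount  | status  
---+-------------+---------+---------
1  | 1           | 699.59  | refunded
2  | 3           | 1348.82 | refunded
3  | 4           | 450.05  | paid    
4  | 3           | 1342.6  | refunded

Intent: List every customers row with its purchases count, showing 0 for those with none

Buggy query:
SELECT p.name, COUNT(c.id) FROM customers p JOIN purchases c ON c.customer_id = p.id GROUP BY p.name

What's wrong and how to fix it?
Bug: An inner join excludes parents with zero children

Fix: Switch to LEFT JOIN to retain unmatched parent rows

Corrected query:
SELECT p.name, COUNT(c.id) FROM customers p LEFT JOIN purchases c ON c.customer_id = p.id GROUP BY p.name

Result:
name  | COUNT(c.id)
------+------------
Alice | 2          
Dave  | 1          
Frank | 1          
Grace | 0          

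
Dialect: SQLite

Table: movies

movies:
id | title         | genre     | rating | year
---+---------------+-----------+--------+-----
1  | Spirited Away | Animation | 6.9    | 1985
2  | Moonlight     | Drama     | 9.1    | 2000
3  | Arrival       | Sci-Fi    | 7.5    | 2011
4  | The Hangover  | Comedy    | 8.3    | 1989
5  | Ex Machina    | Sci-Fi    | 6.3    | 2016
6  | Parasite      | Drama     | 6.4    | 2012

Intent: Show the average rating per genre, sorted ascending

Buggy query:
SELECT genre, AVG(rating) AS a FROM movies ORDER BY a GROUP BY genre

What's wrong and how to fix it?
Bug: GROUP BY must precede ORDER BY

Fix: Reorder: SELECT … FROM … GROUP BY … ORDER BY …

Corrected query:
SELECT genre, AVG(rating) AS a FROM movies GROUP BY genre ORDER BY a

Result:
genre     | a   
----------+-----
Animation | 6.9 
Sci-Fi    | 6.9 
Drama     | 7.75
Comedy    | 8.3 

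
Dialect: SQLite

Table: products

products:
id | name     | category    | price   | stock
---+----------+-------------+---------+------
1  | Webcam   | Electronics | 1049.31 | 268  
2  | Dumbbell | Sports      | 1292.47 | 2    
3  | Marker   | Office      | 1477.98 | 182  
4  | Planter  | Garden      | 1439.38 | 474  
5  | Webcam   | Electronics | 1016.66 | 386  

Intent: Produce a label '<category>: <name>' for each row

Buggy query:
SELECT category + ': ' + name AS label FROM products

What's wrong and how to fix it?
Bug: '+' is numeric addition; on text columns SQLite converts them to 0 instead of concatenating

Fix: Use the || operator for string concatenation

Corrected query:
SELECT category || ': ' || name AS label FROM products

Result:
label              
-------------------
Electronics: Webcam
Sports: Dumbbell   
Office: Marker     
Garden: Planter    
Electronics: Webcam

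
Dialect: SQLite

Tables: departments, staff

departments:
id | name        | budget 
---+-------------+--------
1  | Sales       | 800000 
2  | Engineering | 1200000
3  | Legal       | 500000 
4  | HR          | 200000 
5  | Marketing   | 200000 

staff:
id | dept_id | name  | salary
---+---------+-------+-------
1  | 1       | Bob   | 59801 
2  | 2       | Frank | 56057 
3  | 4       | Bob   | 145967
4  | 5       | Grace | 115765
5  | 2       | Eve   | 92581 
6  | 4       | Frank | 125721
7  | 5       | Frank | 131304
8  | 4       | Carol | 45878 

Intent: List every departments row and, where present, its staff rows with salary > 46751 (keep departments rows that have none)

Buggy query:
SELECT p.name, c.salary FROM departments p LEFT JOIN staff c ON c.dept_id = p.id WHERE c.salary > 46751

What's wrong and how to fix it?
Bug: Filtering c.salary in WHERE discards the NULL rows produced by LEFT JOIN, turning it into an inner join

Fix: Put 'c.salary > 46751' in the JOIN's ON clause instead of WHERE

Corrected query:
SELECT p.name, c.salary FROM departments p LEFT JOIN staff c ON c.dept_id = p.id AND c.salary > 46751

Result:
name        | salary
------------+-------
Sales       | 59801 
Engineering | 56057 
Engineering | 92581 
Legal       | NULL  
HR          | 125721
HR          | 145967
Marketing   | 115765
Marketing   | 131304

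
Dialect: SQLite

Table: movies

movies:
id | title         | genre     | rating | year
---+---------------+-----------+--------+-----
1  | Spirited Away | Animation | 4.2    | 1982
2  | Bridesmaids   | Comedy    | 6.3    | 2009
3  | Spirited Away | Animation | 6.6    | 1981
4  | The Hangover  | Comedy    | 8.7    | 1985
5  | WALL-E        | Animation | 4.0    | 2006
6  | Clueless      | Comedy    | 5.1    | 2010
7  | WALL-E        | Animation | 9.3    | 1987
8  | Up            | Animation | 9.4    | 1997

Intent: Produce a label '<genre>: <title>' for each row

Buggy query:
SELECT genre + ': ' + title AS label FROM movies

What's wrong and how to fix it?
Bug: '+' is numeric addition; on text columns SQLite converts them to 0 instead of concatenating

Fix: Use the || operator for string concatenation

Corrected query:
SELECT genre || ': ' || title AS label FROM movies

Result:
label                   
------------------------
Animation: Spirited Away
Comedy: Bridesmaids     
Animation: Spirited Away
Comedy: The Hangover    
Animation: WALL-E       
Comedy: Clueless        
Animation: WALL-E       
Animation: Up           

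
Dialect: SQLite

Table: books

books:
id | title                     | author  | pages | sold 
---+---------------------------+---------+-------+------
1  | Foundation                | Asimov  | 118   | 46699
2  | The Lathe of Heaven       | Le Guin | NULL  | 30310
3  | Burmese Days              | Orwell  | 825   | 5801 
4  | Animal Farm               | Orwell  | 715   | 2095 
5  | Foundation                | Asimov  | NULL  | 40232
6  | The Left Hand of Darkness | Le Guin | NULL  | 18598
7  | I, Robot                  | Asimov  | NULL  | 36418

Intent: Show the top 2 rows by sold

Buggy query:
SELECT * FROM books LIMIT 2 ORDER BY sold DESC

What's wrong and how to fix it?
Bug: ORDER BY cannot follow LIMIT; LIMIT is the final clause

Fix: Swap the clauses: ORDER BY first, then LIMIT

Corrected query:
SELECT * FROM books ORDER BY sold DESC LIMIT 2

Result:
id | title      | author | pages | sold 
---+------------+--------+-------+------
1  | Foundation | Asimov | 118   | 46699
5  | Foundation | Asimov | NULL  | 40232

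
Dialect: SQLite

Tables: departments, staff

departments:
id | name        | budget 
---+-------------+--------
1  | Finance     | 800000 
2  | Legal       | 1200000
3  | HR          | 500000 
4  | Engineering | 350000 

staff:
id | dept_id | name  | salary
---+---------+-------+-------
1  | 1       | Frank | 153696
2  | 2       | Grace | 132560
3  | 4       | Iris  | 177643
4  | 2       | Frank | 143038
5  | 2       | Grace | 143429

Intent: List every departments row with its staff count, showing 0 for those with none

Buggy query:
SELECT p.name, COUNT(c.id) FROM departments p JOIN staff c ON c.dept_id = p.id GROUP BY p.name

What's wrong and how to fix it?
Bug: An inner join excludes parents with zero children

Fix: Switch to LEFT JOIN to retain unmatched parent rows

Corrected query:
SELECT p.name, COUNT(c.id) FROM departments p LEFT JOIN staff c ON c.dept_id = p.id GROUP BY p.name

Result:
name        | COUNT(c.id)
------------+------------
Engineering | 1          
Finance     | 1          
HR          | 0          
Legal       | 3          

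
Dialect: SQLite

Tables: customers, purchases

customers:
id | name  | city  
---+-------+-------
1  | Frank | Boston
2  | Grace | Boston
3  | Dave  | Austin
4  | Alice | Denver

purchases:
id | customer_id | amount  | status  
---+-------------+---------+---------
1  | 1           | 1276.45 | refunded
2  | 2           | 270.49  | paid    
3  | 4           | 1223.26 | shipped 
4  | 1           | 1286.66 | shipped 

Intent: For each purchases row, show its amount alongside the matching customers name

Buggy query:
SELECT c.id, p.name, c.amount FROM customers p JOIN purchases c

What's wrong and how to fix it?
Bug: Missing join condition: each purchases row is matched to all customers rows instead of just its own

Fix: Add ON c.customer_id = p.id to the JOIN

Corrected query:
SELECT c.id, p.name, c.amount FROM customers p JOIN purchases c ON c.customer_id = p.id

Result:
id | name  | amount 
---+-------+--------
1  | Frank | 1276.45
2  | Grace | 270.49 
3  | Alice | 1223.26
4  | Frank | 1286.66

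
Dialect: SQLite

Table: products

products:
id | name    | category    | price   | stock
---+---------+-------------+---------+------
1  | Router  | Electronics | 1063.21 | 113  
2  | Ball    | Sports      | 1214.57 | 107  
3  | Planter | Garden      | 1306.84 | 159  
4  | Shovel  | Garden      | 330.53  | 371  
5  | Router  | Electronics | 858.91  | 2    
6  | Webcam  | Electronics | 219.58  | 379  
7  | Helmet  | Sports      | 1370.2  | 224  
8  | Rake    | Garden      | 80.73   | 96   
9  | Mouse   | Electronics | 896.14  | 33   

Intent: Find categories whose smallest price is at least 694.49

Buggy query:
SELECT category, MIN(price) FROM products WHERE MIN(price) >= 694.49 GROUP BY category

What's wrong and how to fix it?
Bug: Aggregates like MIN are computed per group after WHERE runs

Fix: Replace WHERE with HAVING after the GROUP BY

Corrected query:
SELECT category, MIN(price) FROM products GROUP BY category HAVING MIN(price) >= 694.49

Result:
category | MIN(price)
---------+-----------
Sports   | 1214.57   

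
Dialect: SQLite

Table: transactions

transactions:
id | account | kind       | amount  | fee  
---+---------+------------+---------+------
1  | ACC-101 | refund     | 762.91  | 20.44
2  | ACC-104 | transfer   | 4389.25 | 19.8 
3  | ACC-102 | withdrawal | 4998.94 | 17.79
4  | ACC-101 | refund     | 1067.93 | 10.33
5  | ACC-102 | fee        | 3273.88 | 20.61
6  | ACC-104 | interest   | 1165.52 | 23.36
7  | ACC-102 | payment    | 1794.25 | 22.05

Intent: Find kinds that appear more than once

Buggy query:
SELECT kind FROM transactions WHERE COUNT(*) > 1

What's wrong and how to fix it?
Bug: COUNT(*) is an aggregate and cannot be used in WHERE

Fix: Group first, then use HAVING for the count condition

Corrected query:
SELECT kind FROM transactions GROUP BY kind HAVING COUNT(*) > 1

Result:
kind  
------
refund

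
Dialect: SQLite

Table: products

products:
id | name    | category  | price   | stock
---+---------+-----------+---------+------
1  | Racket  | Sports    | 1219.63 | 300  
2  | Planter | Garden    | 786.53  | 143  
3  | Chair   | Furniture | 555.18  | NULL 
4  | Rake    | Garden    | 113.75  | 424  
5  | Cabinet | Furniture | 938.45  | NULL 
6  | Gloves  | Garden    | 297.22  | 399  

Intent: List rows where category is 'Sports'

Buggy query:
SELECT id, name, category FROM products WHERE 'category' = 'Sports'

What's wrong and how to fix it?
Bug: 'category' in single quotes is a string literal, not the column; the comparison is literal-vs-literal and never true

Fix: Remove the quotes around the column name (or use double quotes for an identifier)

Corrected query:
SELECT id, name, category FROM products WHERE category = 'Sports'

Result:
id | name   | category
---+--------+---------
1  | Racket | Sports  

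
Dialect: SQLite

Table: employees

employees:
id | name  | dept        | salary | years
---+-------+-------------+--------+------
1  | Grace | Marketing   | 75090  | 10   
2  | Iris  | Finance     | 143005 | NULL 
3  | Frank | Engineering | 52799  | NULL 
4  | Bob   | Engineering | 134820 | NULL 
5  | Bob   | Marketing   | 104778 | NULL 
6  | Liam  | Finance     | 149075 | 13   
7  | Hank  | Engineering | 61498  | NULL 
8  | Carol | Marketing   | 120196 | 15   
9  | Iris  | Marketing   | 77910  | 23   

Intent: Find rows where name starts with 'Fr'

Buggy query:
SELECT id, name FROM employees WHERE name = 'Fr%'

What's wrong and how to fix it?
Bug: '=' compares the literal string including the % character; pattern matching needs LIKE

Fix: Replace '=' with LIKE so 'Fr%' is treated as a pattern

Corrected query:
SELECT id, name FROM employees WHERE name LIKE 'Fr%'

Result:
id | name 
---+------
3  | Frank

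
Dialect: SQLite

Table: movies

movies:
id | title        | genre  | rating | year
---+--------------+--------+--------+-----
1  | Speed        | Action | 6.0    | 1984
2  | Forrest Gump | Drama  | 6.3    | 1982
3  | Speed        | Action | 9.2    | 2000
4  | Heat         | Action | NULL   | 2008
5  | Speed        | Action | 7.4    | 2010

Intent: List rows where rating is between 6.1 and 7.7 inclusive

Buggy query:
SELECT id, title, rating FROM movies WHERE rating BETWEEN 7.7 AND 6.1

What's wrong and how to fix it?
Bug: BETWEEN expects the lower bound first; with 7.7 AND 6.1 the range is empty

Fix: Write BETWEEN 6.1 AND 7.7

Corrected query:
SELECT id, title, rating FROM movies WHERE rating BETWEEN 6.1 AND 7.7

Result:
id | title        | rating
---+--------------+-------
2  | Forrest Gump | 6.3   
5  | Speed        | 7.4   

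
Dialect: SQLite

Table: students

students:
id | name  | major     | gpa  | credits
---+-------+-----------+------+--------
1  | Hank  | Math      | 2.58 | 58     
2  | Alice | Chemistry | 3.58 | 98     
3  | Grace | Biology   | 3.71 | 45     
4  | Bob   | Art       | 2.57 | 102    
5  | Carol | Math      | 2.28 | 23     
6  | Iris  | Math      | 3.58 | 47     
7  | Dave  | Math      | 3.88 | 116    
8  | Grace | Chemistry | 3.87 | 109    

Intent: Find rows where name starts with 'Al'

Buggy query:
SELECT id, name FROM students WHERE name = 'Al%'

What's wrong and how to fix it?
Bug: '=' compares the literal string including the % character; pattern matching needs LIKE

Fix: Replace '=' with LIKE so 'Al%' is treated as a pattern

Corrected query:
SELECT id, name FROM students WHERE name LIKE 'Al%'

Result:
id | name 
---+------
2  | Alice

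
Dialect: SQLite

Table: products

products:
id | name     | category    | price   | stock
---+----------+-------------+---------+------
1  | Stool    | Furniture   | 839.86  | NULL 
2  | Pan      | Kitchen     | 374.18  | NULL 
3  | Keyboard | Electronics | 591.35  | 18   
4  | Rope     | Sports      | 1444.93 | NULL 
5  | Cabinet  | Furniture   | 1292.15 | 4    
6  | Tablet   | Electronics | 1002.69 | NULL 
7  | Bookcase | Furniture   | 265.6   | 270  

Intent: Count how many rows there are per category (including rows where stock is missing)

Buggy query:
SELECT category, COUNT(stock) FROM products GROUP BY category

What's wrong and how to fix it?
Bug: COUNT(stock) skips NULLs, so groups with missing stock are undercounted

Fix: Use COUNT(*) to count all rows regardless of NULL

Corrected query:
SELECT category, COUNT(*) FROM products GROUP BY category

Result:
category    | COUNT(*)
------------+---------
Electronics | 2       
Furniture   | 3       
Kitchen     | 1       
Sports      | 1       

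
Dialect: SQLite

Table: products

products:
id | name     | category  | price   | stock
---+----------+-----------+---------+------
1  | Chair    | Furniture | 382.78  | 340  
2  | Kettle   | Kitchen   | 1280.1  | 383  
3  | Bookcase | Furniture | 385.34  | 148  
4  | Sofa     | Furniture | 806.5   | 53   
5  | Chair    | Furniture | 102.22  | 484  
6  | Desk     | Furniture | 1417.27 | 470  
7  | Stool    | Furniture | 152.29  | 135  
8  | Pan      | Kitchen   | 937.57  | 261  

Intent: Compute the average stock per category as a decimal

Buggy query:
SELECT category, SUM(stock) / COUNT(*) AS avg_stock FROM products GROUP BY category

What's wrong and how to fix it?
Bug: Both operands are integers, so '/' performs integer division and truncates

Fix: Multiply by 1.0 (or CAST to REAL) to force floating-point division

Corrected query:
SELECT category, SUM(stock) * 1.0 / COUNT(*) AS avg_stock FROM products GROUP BY category

Result:
category  | avg_stock 
----------+-----------
Furniture | 271.666667
Kitchen   | 322       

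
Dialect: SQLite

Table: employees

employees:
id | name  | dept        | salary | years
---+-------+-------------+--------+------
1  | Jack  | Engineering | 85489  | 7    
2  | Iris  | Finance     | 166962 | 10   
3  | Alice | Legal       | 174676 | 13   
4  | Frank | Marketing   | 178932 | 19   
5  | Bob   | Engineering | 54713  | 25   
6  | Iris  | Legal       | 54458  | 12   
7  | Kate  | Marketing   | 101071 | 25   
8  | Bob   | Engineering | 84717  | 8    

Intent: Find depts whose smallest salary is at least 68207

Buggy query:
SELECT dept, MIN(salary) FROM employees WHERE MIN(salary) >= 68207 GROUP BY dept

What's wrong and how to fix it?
Bug: MIN() in WHERE is a misuse of aggregate

Fix: Replace WHERE with HAVING after the GROUP BY

Corrected query:
SELECT dept, MIN(salary) FROM employees GROUP BY dept HAVING MIN(salary) >= 68207

Result:
dept      | MIN(salary)
----------+------------
Finance   | 166962     
Marketing | 101071     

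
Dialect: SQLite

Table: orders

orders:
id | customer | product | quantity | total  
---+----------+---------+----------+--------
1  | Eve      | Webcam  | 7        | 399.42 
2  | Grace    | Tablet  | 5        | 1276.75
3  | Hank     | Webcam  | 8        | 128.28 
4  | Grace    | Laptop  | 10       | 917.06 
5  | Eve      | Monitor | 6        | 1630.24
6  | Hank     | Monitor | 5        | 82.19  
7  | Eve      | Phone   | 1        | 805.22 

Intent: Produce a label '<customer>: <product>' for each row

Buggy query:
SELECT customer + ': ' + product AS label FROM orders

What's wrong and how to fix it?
Bug: '+' is numeric addition; on text columns SQLite converts them to 0 instead of concatenating

Fix: Replace + with || to concatenate text

Corrected query:
SELECT customer || ': ' || product AS label FROM orders

Result:
label        
-------------
Eve: Webcam  
Grace: Tablet
Hank: Webcam 
Grace: Laptop
Eve: Monitor 
Hank: Monitor
Eve: Phone   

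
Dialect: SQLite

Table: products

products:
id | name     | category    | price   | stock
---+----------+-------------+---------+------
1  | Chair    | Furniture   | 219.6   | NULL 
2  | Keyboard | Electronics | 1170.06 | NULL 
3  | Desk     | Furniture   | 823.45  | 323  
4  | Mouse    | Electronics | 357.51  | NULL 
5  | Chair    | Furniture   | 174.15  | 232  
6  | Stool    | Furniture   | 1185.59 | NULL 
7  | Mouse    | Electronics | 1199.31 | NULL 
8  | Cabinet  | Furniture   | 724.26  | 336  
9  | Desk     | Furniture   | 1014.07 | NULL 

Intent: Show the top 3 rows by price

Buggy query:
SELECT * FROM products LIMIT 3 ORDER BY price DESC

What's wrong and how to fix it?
Bug: ORDER BY cannot follow LIMIT; LIMIT is the final clause

Fix: Swap the clauses: ORDER BY first, then LIMIT

Corrected query:
SELECT * FROM products ORDER BY price DESC LIMIT 3

Result:
id | name     | category    | price   | stock
---+----------+-------------+---------+------
7  | Mouse    | Electronics | 1199.31 | NULL 
6  | Stool    | Furniture   | 1185.59 | NULL 
2  | Keyboard | Electronics | 1170.06 | NULL 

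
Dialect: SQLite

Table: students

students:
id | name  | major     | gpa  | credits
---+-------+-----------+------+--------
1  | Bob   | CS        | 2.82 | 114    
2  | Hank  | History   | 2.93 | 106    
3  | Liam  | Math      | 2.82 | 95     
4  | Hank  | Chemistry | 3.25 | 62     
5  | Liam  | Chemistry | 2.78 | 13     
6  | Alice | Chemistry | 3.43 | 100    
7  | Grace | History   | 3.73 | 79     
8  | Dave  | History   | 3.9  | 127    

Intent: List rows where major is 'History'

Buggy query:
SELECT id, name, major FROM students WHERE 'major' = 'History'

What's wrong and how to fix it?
Bug: Single quotes denote string literals in SQL; the column name is being compared as a constant string

Fix: Remove the quotes around the column name (or use double quotes for an identifier)

Corrected query:
SELECT id, name, major FROM students WHERE major = 'History'

Result:
id | name  | major  
---+-------+--------
2  | Hank  | History
7  | Grace | History
8  | Dave  | History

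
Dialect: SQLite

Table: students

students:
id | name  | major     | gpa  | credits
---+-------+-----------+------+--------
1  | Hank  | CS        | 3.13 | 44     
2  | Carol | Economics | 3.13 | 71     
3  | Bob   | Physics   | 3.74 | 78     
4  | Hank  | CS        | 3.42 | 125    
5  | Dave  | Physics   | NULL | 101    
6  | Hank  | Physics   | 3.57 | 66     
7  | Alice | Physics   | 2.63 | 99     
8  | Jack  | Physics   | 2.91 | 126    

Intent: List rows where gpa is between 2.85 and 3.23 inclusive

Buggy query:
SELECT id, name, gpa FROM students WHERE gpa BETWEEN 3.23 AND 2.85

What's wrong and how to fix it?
Bug: The bounds are reversed; BETWEEN a AND b requires a <= b to match anything

Fix: Swap the bounds so the smaller value comes first

Corrected query:
SELECT id, name, gpa FROM students WHERE gpa BETWEEN 2.85 AND 3.23

Result:
id | name  | gpa 
---+-------+-----
1  | Hank  | 3.13
2  | Carol | 3.13
8  | Jack  | 2.91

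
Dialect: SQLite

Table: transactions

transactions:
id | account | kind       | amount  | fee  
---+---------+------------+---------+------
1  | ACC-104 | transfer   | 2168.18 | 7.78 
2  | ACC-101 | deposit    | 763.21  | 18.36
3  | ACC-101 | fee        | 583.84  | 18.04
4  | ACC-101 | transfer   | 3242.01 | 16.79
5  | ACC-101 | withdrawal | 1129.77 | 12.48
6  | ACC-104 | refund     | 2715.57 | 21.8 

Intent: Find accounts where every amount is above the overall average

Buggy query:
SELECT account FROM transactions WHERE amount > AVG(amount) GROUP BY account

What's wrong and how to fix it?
Bug: WHERE evaluates per row before aggregation, so AVG() is unavailable

Fix: Compute the overall average in a scalar subquery and compare each group's MIN against it in HAVING

Corrected query:
SELECT account FROM transactions GROUP BY account HAVING MIN(amount) > (SELECT AVG(amount) FROM transactions)

Result:
account
-------
ACC-104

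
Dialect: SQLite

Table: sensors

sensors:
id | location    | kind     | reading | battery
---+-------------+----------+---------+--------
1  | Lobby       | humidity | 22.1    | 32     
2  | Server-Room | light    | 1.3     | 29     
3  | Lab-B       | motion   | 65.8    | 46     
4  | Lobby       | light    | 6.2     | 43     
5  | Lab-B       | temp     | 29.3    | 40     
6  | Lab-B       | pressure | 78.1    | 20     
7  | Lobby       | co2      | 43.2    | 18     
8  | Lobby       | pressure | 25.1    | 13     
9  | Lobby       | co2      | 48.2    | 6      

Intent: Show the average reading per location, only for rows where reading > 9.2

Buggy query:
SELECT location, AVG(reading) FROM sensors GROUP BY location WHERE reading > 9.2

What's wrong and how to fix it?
Bug: Row-level WHERE must come before GROUP BY in the clause order

Fix: Move the WHERE clause before GROUP BY

Corrected query:
SELECT location, AVG(reading) FROM sensors WHERE reading > 9.2 GROUP BY location

Result:
location | AVG(reading)
---------+-------------
Lab-B    | 57.733333   
Lobby    | 34.65       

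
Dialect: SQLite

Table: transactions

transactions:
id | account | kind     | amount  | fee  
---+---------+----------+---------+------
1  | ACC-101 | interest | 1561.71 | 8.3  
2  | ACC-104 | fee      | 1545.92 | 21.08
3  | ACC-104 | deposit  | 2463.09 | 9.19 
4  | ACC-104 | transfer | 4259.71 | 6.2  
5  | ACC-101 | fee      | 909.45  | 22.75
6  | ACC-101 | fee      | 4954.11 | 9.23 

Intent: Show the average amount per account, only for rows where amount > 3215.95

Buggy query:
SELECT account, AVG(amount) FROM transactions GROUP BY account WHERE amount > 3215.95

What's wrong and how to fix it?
Bug: WHERE cannot follow GROUP BY

Fix: Place WHERE between FROM and GROUP BY

Corrected query:
SELECT account, AVG(amount) FROM transactions WHERE amount > 3215.95 GROUP BY account

Result:
account | AVG(amount)
--------+------------
ACC-101 | 4954.11    
ACC-104 | 4259.71    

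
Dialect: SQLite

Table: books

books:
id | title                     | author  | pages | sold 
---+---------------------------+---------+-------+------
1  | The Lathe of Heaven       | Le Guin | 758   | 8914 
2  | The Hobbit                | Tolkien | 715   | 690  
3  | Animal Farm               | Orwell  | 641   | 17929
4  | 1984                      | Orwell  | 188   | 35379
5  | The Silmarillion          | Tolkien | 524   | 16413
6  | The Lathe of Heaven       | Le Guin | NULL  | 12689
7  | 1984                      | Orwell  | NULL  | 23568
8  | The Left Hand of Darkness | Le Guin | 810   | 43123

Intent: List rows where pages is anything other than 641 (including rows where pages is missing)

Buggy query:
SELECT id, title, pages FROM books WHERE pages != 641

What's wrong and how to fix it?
Bug: 'pages != 641' is unknown when pages is NULL, so NULL rows are silently excluded

Fix: Add an explicit OR pages IS NULL to include the missing-value rows

Corrected query:
SELECT id, title, pages FROM books WHERE pages != 641 OR pages IS NULL

Result:
id | title                     | pages
---+---------------------------+------
1  | The Lathe of Heaven       | 758  
2  | The Hobbit                | 715  
4  | 1984                      | 188  
5  | The Silmarillion          | 524  
6  | The Lathe of Heaven       | NULL 
7  | 1984                      | NULL 
8  | The Left Hand of Darkness | 810  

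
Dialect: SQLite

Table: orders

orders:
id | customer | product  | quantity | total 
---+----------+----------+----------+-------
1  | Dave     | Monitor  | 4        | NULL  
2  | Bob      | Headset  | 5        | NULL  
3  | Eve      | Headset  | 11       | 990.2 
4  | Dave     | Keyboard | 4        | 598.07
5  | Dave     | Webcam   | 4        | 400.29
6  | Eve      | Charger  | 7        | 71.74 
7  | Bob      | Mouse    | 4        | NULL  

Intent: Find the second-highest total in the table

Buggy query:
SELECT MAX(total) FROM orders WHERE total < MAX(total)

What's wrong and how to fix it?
Bug: The inner MAX is an aggregate inside WHERE, which is not allowed

Fix: Put the inner MAX in a scalar subquery

Corrected query:
SELECT MAX(total) FROM orders WHERE total < (SELECT MAX(total) FROM orders)

Result:
MAX(total)
----------
598.07    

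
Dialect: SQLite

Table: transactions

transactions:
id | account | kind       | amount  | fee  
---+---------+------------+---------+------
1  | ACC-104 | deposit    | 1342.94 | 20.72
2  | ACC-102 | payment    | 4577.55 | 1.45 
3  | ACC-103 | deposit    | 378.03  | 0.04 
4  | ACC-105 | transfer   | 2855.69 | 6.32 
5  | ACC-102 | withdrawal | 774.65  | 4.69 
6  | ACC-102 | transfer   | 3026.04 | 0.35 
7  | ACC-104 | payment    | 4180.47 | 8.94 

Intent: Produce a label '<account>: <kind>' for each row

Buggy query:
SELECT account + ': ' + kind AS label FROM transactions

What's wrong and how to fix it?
Bug: '+' is numeric addition; on text columns SQLite converts them to 0 instead of concatenating

Fix: Replace + with || to concatenate text

Corrected query:
SELECT account || ': ' || kind AS label FROM transactions

Result:
label              
-------------------
ACC-104: deposit   
ACC-102: payment   
ACC-103: deposit   
ACC-105: transfer  
ACC-102: withdrawal
ACC-102: transfer  
ACC-104: payment   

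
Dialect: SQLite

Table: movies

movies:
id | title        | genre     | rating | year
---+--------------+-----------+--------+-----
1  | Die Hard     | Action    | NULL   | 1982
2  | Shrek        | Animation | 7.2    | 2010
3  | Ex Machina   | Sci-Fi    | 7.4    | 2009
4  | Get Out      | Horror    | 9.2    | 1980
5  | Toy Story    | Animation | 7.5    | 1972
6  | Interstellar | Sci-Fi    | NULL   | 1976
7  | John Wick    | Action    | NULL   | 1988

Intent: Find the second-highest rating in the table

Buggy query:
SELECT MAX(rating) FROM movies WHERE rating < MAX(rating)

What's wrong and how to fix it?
Bug: MAX(rating) on the right of the comparison is an aggregate-in-WHERE error

Fix: Compute the overall MAX in a subquery, then take MAX of rows below it

Corrected query:
SELECT MAX(rating) FROM movies WHERE rating < (SELECT MAX(rating) FROM movies)

Result:
MAX(rating)
-----------
7.5        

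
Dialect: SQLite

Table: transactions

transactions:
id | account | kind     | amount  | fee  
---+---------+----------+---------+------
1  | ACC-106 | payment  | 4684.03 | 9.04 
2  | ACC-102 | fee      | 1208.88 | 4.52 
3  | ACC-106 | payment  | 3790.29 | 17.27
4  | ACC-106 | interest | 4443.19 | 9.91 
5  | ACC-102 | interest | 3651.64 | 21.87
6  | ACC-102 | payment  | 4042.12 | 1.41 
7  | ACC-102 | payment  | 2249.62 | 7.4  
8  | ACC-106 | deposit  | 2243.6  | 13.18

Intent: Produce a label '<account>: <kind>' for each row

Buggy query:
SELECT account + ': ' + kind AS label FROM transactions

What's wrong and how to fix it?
Bug: SQLite uses || for string concatenation; + coerces text to numbers (yielding 0)

Fix: Use the || operator for string concatenation

Corrected query:
SELECT account || ': ' || kind AS label FROM transactions

Result:
label            
-----------------
ACC-106: payment 
ACC-102: fee     
ACC-106: payment 
ACC-106: interest
ACC-102: interest
ACC-102: payment 
ACC-102: payment 
ACC-106: deposit 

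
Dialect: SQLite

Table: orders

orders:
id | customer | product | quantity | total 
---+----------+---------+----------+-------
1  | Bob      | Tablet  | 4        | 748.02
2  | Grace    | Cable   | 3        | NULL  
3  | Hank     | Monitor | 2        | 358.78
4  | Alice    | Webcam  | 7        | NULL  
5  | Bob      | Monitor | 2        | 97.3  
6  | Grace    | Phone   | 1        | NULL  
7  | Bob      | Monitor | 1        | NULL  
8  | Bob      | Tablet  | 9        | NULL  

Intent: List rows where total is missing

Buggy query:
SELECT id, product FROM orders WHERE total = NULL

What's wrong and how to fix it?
Bug: Comparing to NULL with '=' never matches; NULL = NULL is unknown, not true

Fix: Replace '= NULL' with 'IS NULL'

Corrected query:
SELECT id, product FROM orders WHERE total IS NULL

Result:
id | product
---+--------
2  | Cable  
4  | Webcam 
6  | Phone  
7  | Monitor
8  | Tablet 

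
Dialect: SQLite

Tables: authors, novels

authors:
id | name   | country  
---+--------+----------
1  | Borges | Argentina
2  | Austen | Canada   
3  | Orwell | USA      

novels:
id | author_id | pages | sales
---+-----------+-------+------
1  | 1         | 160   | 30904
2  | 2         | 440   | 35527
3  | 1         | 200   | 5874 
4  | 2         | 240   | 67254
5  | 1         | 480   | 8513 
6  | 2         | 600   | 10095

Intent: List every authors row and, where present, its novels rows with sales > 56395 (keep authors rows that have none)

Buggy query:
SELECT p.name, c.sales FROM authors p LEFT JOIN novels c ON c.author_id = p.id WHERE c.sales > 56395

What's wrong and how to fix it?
Bug: A WHERE condition on the right-hand table after LEFT JOIN drops unmatched parents

Fix: Put 'c.sales > 56395' in the JOIN's ON clause instead of WHERE

Corrected query:
SELECT p.name, c.sales FROM authors p LEFT JOIN novels c ON c.author_id = p.id AND c.sales > 56395

Result:
name   | sales
-------+------
Borges | NULL 
Austen | 67254
Orwell | NULL 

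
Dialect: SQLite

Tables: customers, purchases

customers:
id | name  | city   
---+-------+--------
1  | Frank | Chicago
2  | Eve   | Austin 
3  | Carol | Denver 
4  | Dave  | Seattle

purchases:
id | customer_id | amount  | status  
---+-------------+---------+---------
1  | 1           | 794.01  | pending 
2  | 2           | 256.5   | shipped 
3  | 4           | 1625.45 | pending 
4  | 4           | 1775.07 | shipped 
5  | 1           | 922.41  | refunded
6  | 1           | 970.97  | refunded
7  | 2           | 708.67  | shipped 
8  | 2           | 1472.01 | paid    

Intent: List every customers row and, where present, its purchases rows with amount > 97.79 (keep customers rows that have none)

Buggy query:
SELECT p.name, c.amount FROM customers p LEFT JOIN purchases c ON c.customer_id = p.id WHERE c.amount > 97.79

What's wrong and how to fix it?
Bug: Filtering c.amount in WHERE discards the NULL rows produced by LEFT JOIN, turning it into an inner join

Fix: Put 'c.amount > 97.79' in the JOIN's ON clause instead of WHERE

Corrected query:
SELECT p.name, c.amount FROM customers p LEFT JOIN purchases c ON c.customer_id = p.id AND c.amount > 97.79

Result:
name  | amount 
------+--------
Frank | 794.01 
Frank | 922.41 
Frank | 970.97 
Eve   | 256.5  
Eve   | 708.67 
Eve   | 1472.01
Carol | NULL   
Dave  | 1625.45
Dave  | 1775.07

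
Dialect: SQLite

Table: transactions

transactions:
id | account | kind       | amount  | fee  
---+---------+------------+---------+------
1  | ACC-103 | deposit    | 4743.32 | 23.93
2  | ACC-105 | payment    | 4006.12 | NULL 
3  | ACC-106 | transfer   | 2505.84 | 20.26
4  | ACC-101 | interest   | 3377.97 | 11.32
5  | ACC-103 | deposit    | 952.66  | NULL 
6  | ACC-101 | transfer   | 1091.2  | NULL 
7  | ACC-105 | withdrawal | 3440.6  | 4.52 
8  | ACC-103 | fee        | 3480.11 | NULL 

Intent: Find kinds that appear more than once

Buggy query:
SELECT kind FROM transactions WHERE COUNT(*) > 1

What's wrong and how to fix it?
Bug: WHERE can't reference COUNT(*); aggregates are computed after WHERE

Fix: Group first, then use HAVING for the count condition

Corrected query:
SELECT kind FROM transactions GROUP BY kind HAVING COUNT(*) > 1

Result:
kind    
--------
deposit 
transfer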